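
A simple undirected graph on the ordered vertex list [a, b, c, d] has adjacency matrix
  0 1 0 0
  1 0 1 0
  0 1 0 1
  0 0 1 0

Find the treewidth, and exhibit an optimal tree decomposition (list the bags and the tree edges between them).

Treewidth 1.
One optimal decomposition is:
Bags: B1 = {c, d}  B2 = {b, c}  B3 = {a, b}
Tree: B1–B2, B2–B3

Every bag has size at most 2, so the width is 2 − 1 = 1 and tw(G) ≤ 1. G has an edge, so its treewidth is at least 1. The upper and lower bounds meet at 1, so that is the treewidth.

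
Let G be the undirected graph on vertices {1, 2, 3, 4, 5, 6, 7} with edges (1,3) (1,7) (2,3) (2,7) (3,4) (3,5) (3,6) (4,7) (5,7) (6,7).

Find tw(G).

2

A width-2 tree decomposition is:
Bags: B1 = {1, 3, 7}  B2 = {3, 6, 7}  B3 = {3, 4, 7}  B4 = {3, 5, 7}  B5 = {2, 3, 7}
Tree: B1–B2, B2–B3, B3–B4, B4–B5
The largest bag has 3 vertices, giving width 2; this decomposition certifies tw(G) ≤ 2. For the lower bound, G contains the cycle 7–1–3–6–7, so G is not a forest; only forests have treewidth ≤ 1, hence tw(G) ≥ 2. Therefore the treewidth is 2.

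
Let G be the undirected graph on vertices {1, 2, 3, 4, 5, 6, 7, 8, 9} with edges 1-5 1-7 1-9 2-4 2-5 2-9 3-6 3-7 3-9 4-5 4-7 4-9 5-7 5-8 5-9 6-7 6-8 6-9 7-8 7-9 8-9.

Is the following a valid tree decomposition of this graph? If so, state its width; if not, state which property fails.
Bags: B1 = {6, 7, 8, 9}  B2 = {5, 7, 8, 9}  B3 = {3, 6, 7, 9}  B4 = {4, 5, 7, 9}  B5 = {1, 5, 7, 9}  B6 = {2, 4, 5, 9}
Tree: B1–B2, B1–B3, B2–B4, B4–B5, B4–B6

Yes; width 3.

Every vertex of G appears in some bag (union = {1, 2, 3, 4, 5, 6, 7, 8, 9}); every edge is covered by a bag; and for each vertex v the set of bags containing v is connected in the bag tree. The decomposition is therefore valid. The largest bag has 4 vertices, so the width is 3.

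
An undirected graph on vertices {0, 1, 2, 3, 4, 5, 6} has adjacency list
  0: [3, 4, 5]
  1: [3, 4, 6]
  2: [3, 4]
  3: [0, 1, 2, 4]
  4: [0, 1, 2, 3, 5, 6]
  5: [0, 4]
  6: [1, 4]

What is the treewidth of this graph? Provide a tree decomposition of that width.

Every bag has size at most 3, so the width is 3 − 1 = 2 and tw(G) ≤ 2. Conversely, {0, 3, 4} is a clique of size 3, and the vertices of any clique must share a bag in every tree decomposition; so some bag has ≥ 3 vertices and tw(G) ≥ 2. The upper and lower bounds meet at 2, so that is the treewidth.

Treewidth 2.
Bags: B1 = {0, 4, 5}  B2 = {0, 3, 4}  B3 = {1, 3, 4}  B4 = {1, 4, 6}  B5 = {2, 3, 4}
Tree: B1–B2, B2–B3, B3–B4, B2–B5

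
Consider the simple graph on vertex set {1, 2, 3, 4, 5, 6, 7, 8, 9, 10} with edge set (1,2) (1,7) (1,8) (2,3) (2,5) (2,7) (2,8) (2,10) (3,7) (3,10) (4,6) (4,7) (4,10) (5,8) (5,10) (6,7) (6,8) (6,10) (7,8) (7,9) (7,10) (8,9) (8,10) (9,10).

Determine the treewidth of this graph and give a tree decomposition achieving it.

Every bag has size at most 4, so the width is 4 − 1 = 3 and tw(G) ≤ 3. Conversely, {2, 5, 8, 10} is a clique of size 4, and the vertices of any clique must share a bag in every tree decomposition; so some bag has ≥ 4 vertices and tw(G) ≥ 3. Therefore the treewidth is 3.

Treewidth 3.
One such decomposition:
Bags: B1 = {2, 7, 8, 10}  B2 = {2, 5, 8, 10}  B3 = {6, 7, 8, 10}  B4 = {7, 8, 9, 10}  B5 = {2, 3, 7, 10}  B6 = {1, 2, 7, 8}  B7 = {4, 6, 7, 10}
Tree: B1–B2, B1–B3, B1–B4, B1–B5, B1–B6, B3–B7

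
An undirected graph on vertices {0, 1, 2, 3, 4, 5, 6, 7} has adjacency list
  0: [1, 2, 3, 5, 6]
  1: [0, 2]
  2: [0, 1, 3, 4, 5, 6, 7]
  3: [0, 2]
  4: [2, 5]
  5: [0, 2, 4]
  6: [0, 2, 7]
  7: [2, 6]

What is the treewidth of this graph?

A width-2 tree decomposition is:
Bags: B1 = {0, 2, 5}  B2 = {0, 2, 3}  B3 = {0, 2, 6}  B4 = {2, 6, 7}  B5 = {0, 1, 2}  B6 = {2, 4, 5}
Tree: B1–B2, B1–B3, B3–B4, B1–B5, B1–B6
Every bag has size at most 3, so the width is 3 − 1 = 2 and tw(G) ≤ 2. On the other hand G contains the 3-clique {0, 1, 2}. A clique must lie in a single bag of any decomposition, so no decomposition can have width below 2. The upper and lower bounds meet at 2, so that is the treewidth.

2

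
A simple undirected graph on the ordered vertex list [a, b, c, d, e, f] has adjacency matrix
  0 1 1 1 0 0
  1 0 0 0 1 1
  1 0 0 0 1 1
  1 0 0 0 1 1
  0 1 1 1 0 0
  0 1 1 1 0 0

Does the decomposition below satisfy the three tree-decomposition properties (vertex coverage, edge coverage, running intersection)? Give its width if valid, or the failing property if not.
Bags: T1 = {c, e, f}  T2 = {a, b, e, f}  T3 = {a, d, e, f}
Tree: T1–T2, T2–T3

A tree decomposition must satisfy three properties: every vertex lies in some bag; for every edge, both endpoints lie together in some bag; and for every vertex, the bags containing it form a connected subtree. Here edge (a,c) lies in no bag, so the decomposition is invalid.

No — edge (a,c) lies in no bag.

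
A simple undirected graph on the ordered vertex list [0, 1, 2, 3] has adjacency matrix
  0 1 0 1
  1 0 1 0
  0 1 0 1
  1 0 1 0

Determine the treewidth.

A width-2 tree decomposition is:
Bags: B1 = {1, 2, 3}  B2 = {0, 1, 3}
Tree: B1–B2
The largest bag has 3 vertices, giving width 2; this decomposition certifies tw(G) ≤ 2. For the lower bound, G contains the cycle 1–2–3–0–1, so G is not a forest; only forests have treewidth ≤ 1, hence tw(G) ≥ 2. Combining the bounds, tw(G) = 2.

2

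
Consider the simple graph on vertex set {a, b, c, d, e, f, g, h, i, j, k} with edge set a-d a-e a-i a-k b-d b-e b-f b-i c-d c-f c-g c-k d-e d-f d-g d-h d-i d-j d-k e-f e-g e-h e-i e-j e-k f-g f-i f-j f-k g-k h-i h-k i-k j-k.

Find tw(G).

4

A width-4 tree decomposition is:
Bags: B1 = {d, e, f, i, k}  B2 = {a, d, e, i, k}  B3 = {d, e, h, i, k}  B4 = {d, e, f, g, k}  B5 = {b, d, e, f, i}  B6 = {c, d, f, g, k}  B7 = {d, e, f, j, k}
Tree: B1–B2, B1–B3, B1–B4, B1–B5, B4–B6, B4–B7
Each bag holds 5 vertices, so the decomposition has width 4, which upper-bounds the treewidth. Conversely, {a, d, e, i, k} is a clique of size 5, and the vertices of any clique must share a bag in every tree decomposition; so some bag has ≥ 5 vertices and tw(G) ≥ 4. Therefore the treewidth is 4.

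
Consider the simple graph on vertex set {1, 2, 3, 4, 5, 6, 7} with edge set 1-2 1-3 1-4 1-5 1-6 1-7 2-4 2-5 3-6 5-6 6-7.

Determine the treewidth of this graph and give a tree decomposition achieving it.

Each bag holds 3 vertices, so the decomposition has width 2, which upper-bounds the treewidth. On the other hand G contains the 3-clique {1, 2, 4}. A clique must lie in a single bag of any decomposition, so no decomposition can have width below 2. Hence tw(G) = 2 exactly.

Treewidth 2.
One such decomposition:
Bags: B1 = {1, 5, 6}  B2 = {1, 3, 6}  B3 = {1, 6, 7}  B4 = {1, 2, 5}  B5 = {1, 2, 4}
Tree: B1–B2, B2–B3, B1–B4, B4–B5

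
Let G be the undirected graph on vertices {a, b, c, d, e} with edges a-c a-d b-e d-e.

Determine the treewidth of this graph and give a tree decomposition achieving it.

Treewidth 1.
One optimal decomposition is:
Bags: B1 = {b, e}  B2 = {d, e}  B3 = {a, d}  B4 = {a, c}
Tree: B1–B2, B2–B3, B3–B4

The largest bag has 2 vertices, giving width 1; this decomposition certifies tw(G) ≤ 1. Since G has at least one edge (e.g. b–e), it is not an edgeless graph, so tw(G) ≥ 1. Hence tw(G) = 1 exactly.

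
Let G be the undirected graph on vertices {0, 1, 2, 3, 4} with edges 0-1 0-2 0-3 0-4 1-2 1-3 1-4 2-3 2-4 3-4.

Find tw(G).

A width-4 tree decomposition is:
Bags: B1 = {0, 1, 2, 3, 4}
Tree: (single bag)
A single bag containing all 5 vertices is trivially a valid decomposition of width 4. For the lower bound, the 5 vertices {0, 1, 2, 3, 4} are pairwise adjacent, and any tree decomposition puts a clique entirely inside one bag — forcing width ≥ 4. Hence tw(G) = 4 exactly.

4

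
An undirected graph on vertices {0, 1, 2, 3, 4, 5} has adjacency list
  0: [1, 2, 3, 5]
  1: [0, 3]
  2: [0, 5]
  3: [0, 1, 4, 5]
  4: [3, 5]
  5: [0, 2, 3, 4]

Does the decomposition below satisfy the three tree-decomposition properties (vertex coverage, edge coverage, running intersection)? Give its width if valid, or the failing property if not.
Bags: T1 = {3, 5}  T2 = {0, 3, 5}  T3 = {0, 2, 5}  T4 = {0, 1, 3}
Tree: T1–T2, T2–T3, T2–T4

No — vertex 4 appears in no bag.

A tree decomposition must satisfy three properties: every vertex lies in some bag; for every edge, both endpoints lie together in some bag; and for every vertex, the bags containing it form a connected subtree. Here vertex 4 appears in no bag, so the decomposition is invalid.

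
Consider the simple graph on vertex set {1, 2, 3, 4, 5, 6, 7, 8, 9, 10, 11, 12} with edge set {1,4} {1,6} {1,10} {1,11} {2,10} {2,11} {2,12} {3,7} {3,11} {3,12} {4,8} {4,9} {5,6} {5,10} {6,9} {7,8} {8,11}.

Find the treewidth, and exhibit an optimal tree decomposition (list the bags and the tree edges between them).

Treewidth 3.
Bags: B1 = {3, 7, 8, 12}  B2 = {3, 8, 11, 12}  B3 = {2, 8, 11, 12}  B4 = {2, 4, 8, 11}  B5 = {1, 2, 4, 11}  B6 = {1, 2, 4, 10}  B7 = {1, 4, 9, 10}  B8 = {1, 6, 9, 10}  B9 = {5, 6, 9, 10}
Tree: B1–B2, B2–B3, B3–B4, B4–B5, B5–B6, B6–B7, B7–B8, B8–B9

Every bag has size at most 4, so the width is 4 − 1 = 3 and tw(G) ≤ 3. For the lower bound: the 4 vertex sets {3,7,12}, {8}, {11}, {1,2,4,10} are disjoint, each induces a connected subgraph, and every pair is joined by at least one edge of G. Contracting each set to a single vertex therefore yields K_{4} as a minor, and since treewidth is minor-monotone, tw(G) ≥ tw(K_{4}) = 3. Combining the bounds, tw(G) = 3.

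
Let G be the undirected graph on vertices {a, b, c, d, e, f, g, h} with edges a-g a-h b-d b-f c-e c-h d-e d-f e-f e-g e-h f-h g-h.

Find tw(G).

A width-2 tree decomposition is:
Bags: B1 = {d, e, f}  B2 = {e, f, h}  B3 = {c, e, h}  B4 = {b, d, f}  B5 = {e, g, h}  B6 = {a, g, h}
Tree: B1–B2, B2–B3, B1–B4, B2–B5, B5–B6
Every bag has size at most 3, so the width is 3 − 1 = 2 and tw(G) ≤ 2. On the other hand G contains the 3-clique {d, e, f}. A clique must lie in a single bag of any decomposition, so no decomposition can have width below 2. The upper and lower bounds meet at 2, so that is the treewidth.

2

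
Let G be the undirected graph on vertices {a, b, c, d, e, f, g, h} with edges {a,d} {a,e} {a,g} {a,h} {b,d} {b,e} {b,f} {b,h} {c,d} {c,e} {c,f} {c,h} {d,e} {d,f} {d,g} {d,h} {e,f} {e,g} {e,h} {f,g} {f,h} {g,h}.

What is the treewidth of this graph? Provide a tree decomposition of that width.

The largest bag has 5 vertices, giving width 4; this decomposition certifies tw(G) ≤ 4. On the other hand G contains the 5-clique {a, d, e, g, h}. A clique must lie in a single bag of any decomposition, so no decomposition can have width below 4. The upper and lower bounds meet at 4, so that is the treewidth.

Treewidth 4.
One optimal decomposition is:
Bags: B1 = {d, e, f, g, h}  B2 = {a, d, e, g, h}  B3 = {c, d, e, f, h}  B4 = {b, d, e, f, h}
Tree: B1–B2, B1–B3, B1–B4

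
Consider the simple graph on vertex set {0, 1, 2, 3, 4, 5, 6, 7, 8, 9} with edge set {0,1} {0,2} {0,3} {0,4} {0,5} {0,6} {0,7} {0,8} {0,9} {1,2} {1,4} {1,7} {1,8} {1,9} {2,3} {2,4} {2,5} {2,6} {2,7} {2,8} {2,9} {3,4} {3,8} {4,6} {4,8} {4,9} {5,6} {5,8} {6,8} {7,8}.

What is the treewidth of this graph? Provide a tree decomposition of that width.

Every bag has size at most 5, so the width is 5 − 1 = 4 and tw(G) ≤ 4. On the other hand G contains the 5-clique {0, 1, 2, 4, 8}. A clique must lie in a single bag of any decomposition, so no decomposition can have width below 4. Hence tw(G) = 4 exactly.

Treewidth 4.
One such decomposition:
Bags: B1 = {0, 2, 3, 4, 8}  B2 = {0, 2, 4, 6, 8}  B3 = {0, 1, 2, 4, 8}  B4 = {0, 1, 2, 7, 8}  B5 = {0, 1, 2, 4, 9}  B6 = {0, 2, 5, 6, 8}
Tree: B1–B2, B2–B3, B3–B4, B3–B5, B2–B6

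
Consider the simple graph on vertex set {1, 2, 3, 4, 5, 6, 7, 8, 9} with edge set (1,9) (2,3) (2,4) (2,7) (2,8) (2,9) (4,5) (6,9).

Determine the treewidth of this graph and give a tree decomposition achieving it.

Treewidth 1.
Bags: B1 = {2, 4}  B2 = {2, 9}  B3 = {2, 8}  B4 = {2, 7}  B5 = {1, 9}  B6 = {6, 9}  B7 = {4, 5}  B8 = {2, 3}
Tree: B1–B2, B1–B3, B3–B4, B2–B5, B2–B6, B1–B7, B2–B8

Each bag holds 2 vertices, so the decomposition has width 1, which upper-bounds the treewidth. Since G has at least one edge (e.g. 4–2), it is not an edgeless graph, so tw(G) ≥ 1. Therefore the treewidth is 1.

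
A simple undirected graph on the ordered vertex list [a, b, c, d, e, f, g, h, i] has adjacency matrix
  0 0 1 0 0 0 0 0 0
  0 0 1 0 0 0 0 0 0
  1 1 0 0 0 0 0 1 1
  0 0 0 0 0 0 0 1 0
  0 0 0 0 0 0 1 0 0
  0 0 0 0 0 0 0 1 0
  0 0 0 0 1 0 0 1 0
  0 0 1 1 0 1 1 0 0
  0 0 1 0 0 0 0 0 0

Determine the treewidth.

1

A width-1 tree decomposition is:
Bags: B1 = {d, h}  B2 = {f, h}  B3 = {g, h}  B4 = {e, g}  B5 = {c, h}  B6 = {a, c}  B7 = {b, c}  B8 = {c, i}
Tree: B1–B2, B2–B3, B3–B4, B1–B5, B5–B6, B5–B7, B5–B8
Each bag holds 2 vertices, so the decomposition has width 1, which upper-bounds the treewidth. Since G has at least one edge (e.g. h–d), it is not an edgeless graph, so tw(G) ≥ 1. Combining the bounds, tw(G) = 1.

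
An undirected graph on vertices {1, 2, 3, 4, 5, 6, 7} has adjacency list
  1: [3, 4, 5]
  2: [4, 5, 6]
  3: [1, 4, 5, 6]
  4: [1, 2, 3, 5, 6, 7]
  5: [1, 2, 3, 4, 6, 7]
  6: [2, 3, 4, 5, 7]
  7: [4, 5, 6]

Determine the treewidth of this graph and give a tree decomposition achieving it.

Treewidth 3.
Bags: B1 = {3, 4, 5, 6}  B2 = {1, 3, 4, 5}  B3 = {4, 5, 6, 7}  B4 = {2, 4, 5, 6}
Tree: B1–B2, B1–B3, B3–B4

The largest bag has 4 vertices, giving width 3; this decomposition certifies tw(G) ≤ 3. For the lower bound, the 4 vertices {1, 3, 4, 5} are pairwise adjacent, and any tree decomposition puts a clique entirely inside one bag — forcing width ≥ 3. The upper and lower bounds meet at 3, so that is the treewidth.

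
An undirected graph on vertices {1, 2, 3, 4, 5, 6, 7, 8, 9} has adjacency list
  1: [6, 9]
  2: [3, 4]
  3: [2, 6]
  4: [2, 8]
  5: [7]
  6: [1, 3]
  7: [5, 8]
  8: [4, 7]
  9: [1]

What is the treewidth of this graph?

1

A width-1 tree decomposition is:
Bags: B1 = {5, 7}  B2 = {7, 8}  B3 = {4, 8}  B4 = {2, 4}  B5 = {2, 3}  B6 = {3, 6}  B7 = {1, 6}  B8 = {1, 9}
Tree: B1–B2, B2–B3, B3–B4, B4–B5, B5–B6, B6–B7, B7–B8
The largest bag has 2 vertices, giving width 1; this decomposition certifies tw(G) ≤ 1. Any graph with an edge has treewidth ≥ 1, and G has the edge 5–7. The upper and lower bounds meet at 1, so that is the treewidth.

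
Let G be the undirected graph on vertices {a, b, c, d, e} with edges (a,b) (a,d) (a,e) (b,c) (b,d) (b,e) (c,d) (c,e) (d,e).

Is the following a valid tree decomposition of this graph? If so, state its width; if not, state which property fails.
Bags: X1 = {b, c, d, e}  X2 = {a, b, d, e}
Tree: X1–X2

Yes; width 3.

Checking the three conditions: (i) the bags cover all of {a, b, c, d, e}; (ii) for each edge, some bag contains both endpoints; (iii) the bags containing any fixed vertex form a subtree. All hold, so the decomposition is valid with width 4 − 1 = 3.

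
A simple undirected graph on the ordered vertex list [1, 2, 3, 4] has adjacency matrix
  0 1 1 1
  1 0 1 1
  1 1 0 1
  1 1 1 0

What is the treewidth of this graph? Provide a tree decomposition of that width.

Treewidth 3.
One such decomposition:
Bags: B1 = {1, 2, 3, 4}
Tree: (single bag)

A single bag containing all 4 vertices is trivially a valid decomposition of width 3. On the other hand G contains the 4-clique {1, 2, 3, 4}. A clique must lie in a single bag of any decomposition, so no decomposition can have width below 3. Hence tw(G) = 3 exactly.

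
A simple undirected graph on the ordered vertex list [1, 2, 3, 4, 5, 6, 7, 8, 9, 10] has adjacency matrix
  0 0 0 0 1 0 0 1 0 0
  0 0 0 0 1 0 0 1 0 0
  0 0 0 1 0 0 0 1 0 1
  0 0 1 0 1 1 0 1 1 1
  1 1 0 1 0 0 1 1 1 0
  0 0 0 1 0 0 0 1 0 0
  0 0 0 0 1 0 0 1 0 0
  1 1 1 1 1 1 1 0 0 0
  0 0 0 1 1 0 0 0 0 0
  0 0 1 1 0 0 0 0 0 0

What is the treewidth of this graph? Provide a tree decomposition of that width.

Each bag holds 3 vertices, so the decomposition has width 2, which upper-bounds the treewidth. Conversely, {3, 4, 8} is a clique of size 3, and the vertices of any clique must share a bag in every tree decomposition; so some bag has ≥ 3 vertices and tw(G) ≥ 2. Therefore the treewidth is 2.

Treewidth 2.
One optimal decomposition is:
Bags: B1 = {3, 4, 8}  B2 = {4, 5, 8}  B3 = {4, 5, 9}  B4 = {1, 5, 8}  B5 = {5, 7, 8}  B6 = {3, 4, 10}  B7 = {2, 5, 8}  B8 = {4, 6, 8}
Tree: B1–B2, B2–B3, B2–B4, B2–B5, B1–B6, B5–B7, B2–B8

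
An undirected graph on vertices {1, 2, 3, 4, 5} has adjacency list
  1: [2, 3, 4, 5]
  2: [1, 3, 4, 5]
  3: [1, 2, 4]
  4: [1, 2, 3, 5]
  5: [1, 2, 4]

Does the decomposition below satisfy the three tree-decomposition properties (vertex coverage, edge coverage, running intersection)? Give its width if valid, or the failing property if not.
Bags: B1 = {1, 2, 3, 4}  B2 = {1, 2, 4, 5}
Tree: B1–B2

Yes; width 3.

Every vertex of G appears in some bag (union = {1, 2, 3, 4, 5}); every edge is covered by a bag; and for each vertex v the set of bags containing v is connected in the bag tree. The decomposition is therefore valid. The largest bag has 4 vertices, so the width is 3.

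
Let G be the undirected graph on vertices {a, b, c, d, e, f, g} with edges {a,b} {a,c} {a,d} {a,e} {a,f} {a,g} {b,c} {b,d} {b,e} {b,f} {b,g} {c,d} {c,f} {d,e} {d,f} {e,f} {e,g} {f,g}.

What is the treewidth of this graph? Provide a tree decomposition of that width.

Treewidth 4.
One such decomposition:
Bags: B1 = {a, b, d, e, f}  B2 = {a, b, c, d, f}  B3 = {a, b, e, f, g}
Tree: B1–B2, B1–B3

Each bag holds 5 vertices, so the decomposition has width 4, which upper-bounds the treewidth. For the lower bound, the 5 vertices {a, b, d, e, f} are pairwise adjacent, and any tree decomposition puts a clique entirely inside one bag — forcing width ≥ 4. Combining the bounds, tw(G) = 4.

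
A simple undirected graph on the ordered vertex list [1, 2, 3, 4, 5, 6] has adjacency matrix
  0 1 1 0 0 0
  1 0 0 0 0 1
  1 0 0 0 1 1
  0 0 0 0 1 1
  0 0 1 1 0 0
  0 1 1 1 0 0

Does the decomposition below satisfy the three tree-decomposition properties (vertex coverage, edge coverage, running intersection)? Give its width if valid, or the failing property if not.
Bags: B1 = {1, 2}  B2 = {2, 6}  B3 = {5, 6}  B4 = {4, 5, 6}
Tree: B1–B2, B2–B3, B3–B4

A tree decomposition must satisfy three properties: every vertex lies in some bag; for every edge, both endpoints lie together in some bag; and for every vertex, the bags containing it form a connected subtree. Here vertex 3 appears in no bag, so the decomposition is invalid.

No — vertex 3 appears in no bag.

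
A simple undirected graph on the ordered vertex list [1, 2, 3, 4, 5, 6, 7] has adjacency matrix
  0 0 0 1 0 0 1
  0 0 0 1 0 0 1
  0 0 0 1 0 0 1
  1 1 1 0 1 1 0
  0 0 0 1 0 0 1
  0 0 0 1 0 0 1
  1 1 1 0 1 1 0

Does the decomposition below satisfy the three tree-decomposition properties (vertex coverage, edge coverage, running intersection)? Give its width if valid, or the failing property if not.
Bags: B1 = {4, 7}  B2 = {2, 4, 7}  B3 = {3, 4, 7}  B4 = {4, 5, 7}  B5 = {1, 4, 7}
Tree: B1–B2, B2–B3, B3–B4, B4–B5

A tree decomposition must satisfy three properties: every vertex lies in some bag; for every edge, both endpoints lie together in some bag; and for every vertex, the bags containing it form a connected subtree. Here vertex 6 appears in no bag, so the decomposition is invalid.

No — vertex 6 appears in no bag.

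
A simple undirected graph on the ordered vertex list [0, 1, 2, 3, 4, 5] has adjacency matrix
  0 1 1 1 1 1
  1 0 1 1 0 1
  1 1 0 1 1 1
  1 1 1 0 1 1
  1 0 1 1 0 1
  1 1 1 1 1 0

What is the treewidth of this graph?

A width-4 tree decomposition is:
Bags: B1 = {0, 1, 2, 3, 5}  B2 = {0, 2, 3, 4, 5}
Tree: B1–B2
Every bag has size at most 5, so the width is 5 − 1 = 4 and tw(G) ≤ 4. Conversely, {0, 1, 2, 3, 5} is a clique of size 5, and the vertices of any clique must share a bag in every tree decomposition; so some bag has ≥ 5 vertices and tw(G) ≥ 4. Therefore the treewidth is 4.

4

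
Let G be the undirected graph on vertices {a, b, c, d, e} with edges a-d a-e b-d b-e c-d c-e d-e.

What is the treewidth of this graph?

A width-2 tree decomposition is:
Bags: B1 = {b, d, e}  B2 = {a, d, e}  B3 = {c, d, e}
Tree: B1–B2, B1–B3
Every bag has size at most 3, so the width is 3 − 1 = 2 and tw(G) ≤ 2. For the lower bound, the 3 vertices {c, d, e} are pairwise adjacent, and any tree decomposition puts a clique entirely inside one bag — forcing width ≥ 2. Therefore the treewidth is 2.

2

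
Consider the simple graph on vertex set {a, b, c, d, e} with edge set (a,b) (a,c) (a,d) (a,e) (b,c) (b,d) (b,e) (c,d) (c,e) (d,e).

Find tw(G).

A width-4 tree decomposition is:
Bags: B1 = {a, b, c, d, e}
Tree: (single bag)
A single bag containing all 5 vertices is trivially a valid decomposition of width 4. Conversely, {a, b, c, d, e} is a clique of size 5, and the vertices of any clique must share a bag in every tree decomposition; so some bag has ≥ 5 vertices and tw(G) ≥ 4. Hence tw(G) = 4 exactly.

4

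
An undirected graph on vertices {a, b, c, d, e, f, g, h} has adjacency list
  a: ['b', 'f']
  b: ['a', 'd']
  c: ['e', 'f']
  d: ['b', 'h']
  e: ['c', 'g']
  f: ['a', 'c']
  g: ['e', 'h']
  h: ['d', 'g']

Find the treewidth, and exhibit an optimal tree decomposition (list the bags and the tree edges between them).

Each bag holds 3 vertices, so the decomposition has width 2, which upper-bounds the treewidth. Since b–d–h–g–e–c–f–a–b is a cycle in G, G is not acyclic. Forests are exactly the graphs of treewidth ≤ 1, so tw(G) ≥ 2. Combining the bounds, tw(G) = 2.

Treewidth 2.
One optimal decomposition is:
Bags: B1 = {b, d, h}  B2 = {b, g, h}  B3 = {b, e, g}  B4 = {b, c, e}  B5 = {b, c, f}  B6 = {a, b, f}
Tree: B1–B2, B2–B3, B3–B4, B4–B5, B5–B6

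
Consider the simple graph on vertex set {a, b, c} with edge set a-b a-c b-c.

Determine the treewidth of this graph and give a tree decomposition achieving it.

Treewidth 2.
One such decomposition:
Bags: B1 = {a, b, c}
Tree: (single bag)

A single bag containing all 3 vertices is trivially a valid decomposition of width 2. On the other hand G contains the 3-clique {a, b, c}. A clique must lie in a single bag of any decomposition, so no decomposition can have width below 2. The upper and lower bounds meet at 2, so that is the treewidth.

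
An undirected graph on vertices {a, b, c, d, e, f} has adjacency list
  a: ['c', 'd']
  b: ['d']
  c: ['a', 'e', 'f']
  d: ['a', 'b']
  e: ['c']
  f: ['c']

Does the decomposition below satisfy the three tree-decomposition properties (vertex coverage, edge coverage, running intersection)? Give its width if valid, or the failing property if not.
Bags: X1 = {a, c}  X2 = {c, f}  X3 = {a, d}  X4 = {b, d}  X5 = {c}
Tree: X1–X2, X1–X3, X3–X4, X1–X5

No — vertex e appears in no bag.

A tree decomposition must satisfy three properties: every vertex lies in some bag; for every edge, both endpoints lie together in some bag; and for every vertex, the bags containing it form a connected subtree. Here vertex e appears in no bag, so the decomposition is invalid.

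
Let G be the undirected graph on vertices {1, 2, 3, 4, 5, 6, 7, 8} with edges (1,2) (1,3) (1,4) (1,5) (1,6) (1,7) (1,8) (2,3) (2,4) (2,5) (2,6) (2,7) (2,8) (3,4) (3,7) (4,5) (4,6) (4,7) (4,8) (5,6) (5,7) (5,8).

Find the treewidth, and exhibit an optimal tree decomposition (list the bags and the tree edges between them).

Each bag holds 5 vertices, so the decomposition has width 4, which upper-bounds the treewidth. On the other hand G contains the 5-clique {1, 2, 3, 4, 7}. A clique must lie in a single bag of any decomposition, so no decomposition can have width below 4. The upper and lower bounds meet at 4, so that is the treewidth.

Treewidth 4.
Bags: B1 = {1, 2, 4, 5, 8}  B2 = {1, 2, 4, 5, 6}  B3 = {1, 2, 4, 5, 7}  B4 = {1, 2, 3, 4, 7}
Tree: B1–B2, B1–B3, B3–B4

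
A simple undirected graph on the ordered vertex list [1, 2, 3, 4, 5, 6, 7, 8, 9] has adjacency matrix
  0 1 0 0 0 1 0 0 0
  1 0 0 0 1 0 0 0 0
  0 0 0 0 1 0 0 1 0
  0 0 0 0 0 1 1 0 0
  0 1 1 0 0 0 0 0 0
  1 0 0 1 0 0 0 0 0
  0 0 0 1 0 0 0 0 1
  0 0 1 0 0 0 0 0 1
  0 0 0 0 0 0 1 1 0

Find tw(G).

A width-2 tree decomposition is:
Bags: B1 = {7, 8, 9}  B2 = {4, 7, 8}  B3 = {4, 6, 8}  B4 = {1, 6, 8}  B5 = {1, 2, 8}  B6 = {2, 5, 8}  B7 = {3, 5, 8}
Tree: B1–B2, B2–B3, B3–B4, B4–B5, B5–B6, B6–B7
The largest bag has 3 vertices, giving width 2; this decomposition certifies tw(G) ≤ 2. Since 8–9–7–4–6–1–2–5–3–8 is a cycle in G, G is not acyclic. Forests are exactly the graphs of treewidth ≤ 1, so tw(G) ≥ 2. Therefore the treewidth is 2.

2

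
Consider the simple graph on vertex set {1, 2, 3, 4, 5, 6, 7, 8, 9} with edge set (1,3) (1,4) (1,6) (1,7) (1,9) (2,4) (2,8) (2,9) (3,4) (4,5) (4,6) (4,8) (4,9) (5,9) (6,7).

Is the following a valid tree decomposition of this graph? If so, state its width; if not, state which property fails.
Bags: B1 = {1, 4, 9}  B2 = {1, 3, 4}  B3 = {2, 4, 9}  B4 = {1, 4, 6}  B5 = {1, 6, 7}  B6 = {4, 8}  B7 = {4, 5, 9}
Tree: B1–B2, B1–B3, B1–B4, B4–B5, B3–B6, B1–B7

No — edge (2,8) lies in no bag.

A tree decomposition must satisfy three properties: every vertex lies in some bag; for every edge, both endpoints lie together in some bag; and for every vertex, the bags containing it form a connected subtree. Here edge (2,8) lies in no bag, so the decomposition is invalid.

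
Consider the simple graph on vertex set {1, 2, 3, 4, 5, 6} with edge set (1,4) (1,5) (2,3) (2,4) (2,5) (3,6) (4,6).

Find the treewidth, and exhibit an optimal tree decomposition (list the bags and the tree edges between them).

Treewidth 2.
One such decomposition:
Bags: B1 = {3, 4, 6}  B2 = {2, 3, 4}  B3 = {1, 2, 4}  B4 = {1, 2, 5}
Tree: B1–B2, B2–B3, B3–B4

Every bag has size at most 3, so the width is 3 − 1 = 2 and tw(G) ≤ 2. For the lower bound, G contains the cycle 6–3–2–4–6, so G is not a forest; only forests have treewidth ≤ 1, hence tw(G) ≥ 2. Combining the bounds, tw(G) = 2.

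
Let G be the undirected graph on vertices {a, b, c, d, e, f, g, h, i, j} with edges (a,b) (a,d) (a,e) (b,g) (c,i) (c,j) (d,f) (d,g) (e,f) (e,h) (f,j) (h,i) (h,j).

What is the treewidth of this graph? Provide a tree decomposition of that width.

Every bag has size at most 3, so the width is 3 − 1 = 2 and tw(G) ≤ 2. For the lower bound, G contains the cycle b–g–d–a–b, so G is not a forest; only forests have treewidth ≤ 1, hence tw(G) ≥ 2. Hence tw(G) = 2 exactly.

Treewidth 2.
Bags: B1 = {a, b, g}  B2 = {a, d, g}  B3 = {a, d, e}  B4 = {d, e, f}  B5 = {e, f, h}  B6 = {f, h, j}  B7 = {h, i, j}  B8 = {c, i, j}
Tree: B1–B2, B2–B3, B3–B4, B4–B5, B5–B6, B6–B7, B7–B8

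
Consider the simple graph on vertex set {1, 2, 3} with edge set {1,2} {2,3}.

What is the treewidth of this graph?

1

A width-1 tree decomposition is:
Bags: B1 = {1, 2}  B2 = {2, 3}
Tree: B1–B2
Each bag holds 2 vertices, so the decomposition has width 1, which upper-bounds the treewidth. Any graph with an edge has treewidth ≥ 1, and G has the edge 2–1. Therefore the treewidth is 1.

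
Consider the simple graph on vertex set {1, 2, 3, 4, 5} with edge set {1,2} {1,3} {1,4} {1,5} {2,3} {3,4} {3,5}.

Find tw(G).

A width-2 tree decomposition is:
Bags: B1 = {1, 2, 3}  B2 = {1, 3, 5}  B3 = {1, 3, 4}
Tree: B1–B2, B1–B3
Each bag holds 3 vertices, so the decomposition has width 2, which upper-bounds the treewidth. For the lower bound, the 3 vertices {1, 2, 3} are pairwise adjacent, and any tree decomposition puts a clique entirely inside one bag — forcing width ≥ 2. Therefore the treewidth is 2.

2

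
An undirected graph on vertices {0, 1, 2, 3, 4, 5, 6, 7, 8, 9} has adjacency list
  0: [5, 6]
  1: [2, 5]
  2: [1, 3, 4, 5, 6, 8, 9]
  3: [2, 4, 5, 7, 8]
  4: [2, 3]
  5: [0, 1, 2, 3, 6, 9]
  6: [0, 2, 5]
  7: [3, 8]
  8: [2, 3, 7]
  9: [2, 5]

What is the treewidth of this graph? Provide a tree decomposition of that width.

The largest bag has 3 vertices, giving width 2; this decomposition certifies tw(G) ≤ 2. For the lower bound, the 3 vertices {0, 5, 6} are pairwise adjacent, and any tree decomposition puts a clique entirely inside one bag — forcing width ≥ 2. Hence tw(G) = 2 exactly.

Treewidth 2.
Bags: B1 = {2, 3, 8}  B2 = {2, 3, 5}  B3 = {2, 5, 9}  B4 = {1, 2, 5}  B5 = {2, 5, 6}  B6 = {3, 7, 8}  B7 = {0, 5, 6}  B8 = {2, 3, 4}
Tree: B1–B2, B2–B3, B2–B4, B2–B5, B1–B6, B5–B7, B2–B8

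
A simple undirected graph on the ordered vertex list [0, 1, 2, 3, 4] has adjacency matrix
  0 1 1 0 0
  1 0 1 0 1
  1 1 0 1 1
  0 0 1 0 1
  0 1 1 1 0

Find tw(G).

A width-2 tree decomposition is:
Bags: B1 = {2, 3, 4}  B2 = {1, 2, 4}  B3 = {0, 1, 2}
Tree: B1–B2, B2–B3
Every bag has size at most 3, so the width is 3 − 1 = 2 and tw(G) ≤ 2. For the lower bound, the 3 vertices {0, 1, 2} are pairwise adjacent, and any tree decomposition puts a clique entirely inside one bag — forcing width ≥ 2. Hence tw(G) = 2 exactly.

2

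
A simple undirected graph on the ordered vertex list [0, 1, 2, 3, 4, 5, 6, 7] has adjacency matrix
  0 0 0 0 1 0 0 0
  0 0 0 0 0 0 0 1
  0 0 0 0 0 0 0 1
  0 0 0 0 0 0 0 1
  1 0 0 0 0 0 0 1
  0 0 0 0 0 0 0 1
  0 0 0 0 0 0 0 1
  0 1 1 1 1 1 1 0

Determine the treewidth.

1

A width-1 tree decomposition is:
Bags: B1 = {4, 7}  B2 = {2, 7}  B3 = {0, 4}  B4 = {6, 7}  B5 = {1, 7}  B6 = {5, 7}  B7 = {3, 7}
Tree: B1–B2, B1–B3, B1–B4, B2–B5, B4–B6, B6–B7
Each bag holds 2 vertices, so the decomposition has width 1, which upper-bounds the treewidth. G has an edge, so its treewidth is at least 1. Therefore the treewidth is 1.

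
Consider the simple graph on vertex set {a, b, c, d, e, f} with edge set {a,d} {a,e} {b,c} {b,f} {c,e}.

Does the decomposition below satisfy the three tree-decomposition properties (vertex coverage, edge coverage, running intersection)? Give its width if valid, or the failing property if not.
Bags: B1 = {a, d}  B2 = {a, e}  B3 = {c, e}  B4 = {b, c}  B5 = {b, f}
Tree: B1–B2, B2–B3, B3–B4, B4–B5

Every vertex of G appears in some bag (union = {a, b, c, d, e, f}); every edge is covered by a bag; and for each vertex v the set of bags containing v is connected in the bag tree. The decomposition is therefore valid. The largest bag has 2 vertices, so the width is 1.

Yes; width 1.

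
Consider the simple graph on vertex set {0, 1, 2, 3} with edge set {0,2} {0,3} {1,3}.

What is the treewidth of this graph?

A width-1 tree decomposition is:
Bags: B1 = {0, 2}  B2 = {0, 3}  B3 = {1, 3}
Tree: B1–B2, B2–B3
Every bag has size at most 2, so the width is 2 − 1 = 1 and tw(G) ≤ 1. Any graph with an edge has treewidth ≥ 1, and G has the edge 0–2. Therefore the treewidth is 1.

1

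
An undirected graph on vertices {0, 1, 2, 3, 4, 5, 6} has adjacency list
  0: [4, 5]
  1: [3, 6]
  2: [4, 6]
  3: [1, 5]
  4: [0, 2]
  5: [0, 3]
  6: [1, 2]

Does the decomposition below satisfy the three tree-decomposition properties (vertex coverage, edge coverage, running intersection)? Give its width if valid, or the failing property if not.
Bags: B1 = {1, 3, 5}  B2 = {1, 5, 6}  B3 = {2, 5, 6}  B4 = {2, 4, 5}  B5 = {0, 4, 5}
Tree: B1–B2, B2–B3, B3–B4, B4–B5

Yes; width 2.

Checking the three conditions: (i) the bags cover all of {0, 1, 2, 3, 4, 5, 6}; (ii) for each edge, some bag contains both endpoints; (iii) the bags containing any fixed vertex form a subtree. All hold, so the decomposition is valid with width 3 − 1 = 2.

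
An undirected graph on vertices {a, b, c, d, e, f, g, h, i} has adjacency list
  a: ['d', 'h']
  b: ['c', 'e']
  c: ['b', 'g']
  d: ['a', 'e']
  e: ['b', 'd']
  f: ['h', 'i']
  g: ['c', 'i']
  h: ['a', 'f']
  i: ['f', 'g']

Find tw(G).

2

A width-2 tree decomposition is:
Bags: B1 = {b, c, e}  B2 = {c, e, g}  B3 = {e, g, i}  B4 = {e, f, i}  B5 = {e, f, h}  B6 = {a, e, h}  B7 = {a, d, e}
Tree: B1–B2, B2–B3, B3–B4, B4–B5, B5–B6, B6–B7
Every bag has size at most 3, so the width is 3 − 1 = 2 and tw(G) ≤ 2. Since e–b–c–g–i–f–h–a–d–e is a cycle in G, G is not acyclic. Forests are exactly the graphs of treewidth ≤ 1, so tw(G) ≥ 2. Hence tw(G) = 2 exactly.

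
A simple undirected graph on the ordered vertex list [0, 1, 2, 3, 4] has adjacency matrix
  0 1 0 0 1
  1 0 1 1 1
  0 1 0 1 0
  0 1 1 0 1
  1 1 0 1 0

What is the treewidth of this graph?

A width-2 tree decomposition is:
Bags: B1 = {0, 1, 4}  B2 = {1, 3, 4}  B3 = {1, 2, 3}
Tree: B1–B2, B2–B3
Each bag holds 3 vertices, so the decomposition has width 2, which upper-bounds the treewidth. For the lower bound, the 3 vertices {0, 1, 4} are pairwise adjacent, and any tree decomposition puts a clique entirely inside one bag — forcing width ≥ 2. Combining the bounds, tw(G) = 2.

2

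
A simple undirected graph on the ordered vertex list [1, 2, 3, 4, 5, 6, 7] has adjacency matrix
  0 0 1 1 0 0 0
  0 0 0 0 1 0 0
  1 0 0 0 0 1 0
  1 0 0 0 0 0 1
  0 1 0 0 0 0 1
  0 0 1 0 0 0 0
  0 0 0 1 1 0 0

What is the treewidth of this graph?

A width-1 tree decomposition is:
Bags: B1 = {3, 6}  B2 = {1, 3}  B3 = {1, 4}  B4 = {4, 7}  B5 = {5, 7}  B6 = {2, 5}
Tree: B1–B2, B2–B3, B3–B4, B4–B5, B5–B6
Every bag has size at most 2, so the width is 2 − 1 = 1 and tw(G) ≤ 1. Any graph with an edge has treewidth ≥ 1, and G has the edge 6–3. Therefore the treewidth is 1.

1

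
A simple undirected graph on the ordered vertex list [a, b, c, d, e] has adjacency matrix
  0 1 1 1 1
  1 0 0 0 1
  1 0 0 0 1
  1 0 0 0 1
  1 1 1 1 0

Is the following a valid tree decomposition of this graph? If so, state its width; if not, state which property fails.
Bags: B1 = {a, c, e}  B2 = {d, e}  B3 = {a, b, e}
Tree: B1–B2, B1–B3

A tree decomposition must satisfy three properties: every vertex lies in some bag; for every edge, both endpoints lie together in some bag; and for every vertex, the bags containing it form a connected subtree. Here edge (a,d) lies in no bag, so the decomposition is invalid.

No — edge (a,d) lies in no bag.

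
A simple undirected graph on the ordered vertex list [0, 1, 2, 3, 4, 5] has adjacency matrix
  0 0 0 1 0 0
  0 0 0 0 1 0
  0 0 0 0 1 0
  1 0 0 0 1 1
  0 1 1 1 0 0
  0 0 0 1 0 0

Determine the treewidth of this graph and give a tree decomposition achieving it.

Each bag holds 2 vertices, so the decomposition has width 1, which upper-bounds the treewidth. Since G has at least one edge (e.g. 0–3), it is not an edgeless graph, so tw(G) ≥ 1. Therefore the treewidth is 1.

Treewidth 1.
One optimal decomposition is:
Bags: B1 = {0, 3}  B2 = {3, 4}  B3 = {1, 4}  B4 = {2, 4}  B5 = {3, 5}
Tree: B1–B2, B2–B3, B2–B4, B1–B5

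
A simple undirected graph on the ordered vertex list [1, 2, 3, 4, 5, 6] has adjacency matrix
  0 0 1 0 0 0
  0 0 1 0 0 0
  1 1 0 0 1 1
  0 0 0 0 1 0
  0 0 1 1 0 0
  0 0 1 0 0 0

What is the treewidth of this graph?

1

A width-1 tree decomposition is:
Bags: B1 = {3, 5}  B2 = {1, 3}  B3 = {4, 5}  B4 = {2, 3}  B5 = {3, 6}
Tree: B1–B2, B1–B3, B1–B4, B4–B5
Each bag holds 2 vertices, so the decomposition has width 1, which upper-bounds the treewidth. Any graph with an edge has treewidth ≥ 1, and G has the edge 3–5. Combining the bounds, tw(G) = 1.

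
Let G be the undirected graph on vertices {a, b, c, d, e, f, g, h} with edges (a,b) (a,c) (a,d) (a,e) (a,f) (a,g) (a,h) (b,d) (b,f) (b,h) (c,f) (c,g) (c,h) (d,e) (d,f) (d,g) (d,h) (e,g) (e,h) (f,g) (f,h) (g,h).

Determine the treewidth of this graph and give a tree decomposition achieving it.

Each bag holds 5 vertices, so the decomposition has width 4, which upper-bounds the treewidth. On the other hand G contains the 5-clique {a, d, e, g, h}. A clique must lie in a single bag of any decomposition, so no decomposition can have width below 4. Hence tw(G) = 4 exactly.

Treewidth 4.
One such decomposition:
Bags: B1 = {a, d, f, g, h}  B2 = {a, b, d, f, h}  B3 = {a, c, f, g, h}  B4 = {a, d, e, g, h}
Tree: B1–B2, B1–B3, B1–B4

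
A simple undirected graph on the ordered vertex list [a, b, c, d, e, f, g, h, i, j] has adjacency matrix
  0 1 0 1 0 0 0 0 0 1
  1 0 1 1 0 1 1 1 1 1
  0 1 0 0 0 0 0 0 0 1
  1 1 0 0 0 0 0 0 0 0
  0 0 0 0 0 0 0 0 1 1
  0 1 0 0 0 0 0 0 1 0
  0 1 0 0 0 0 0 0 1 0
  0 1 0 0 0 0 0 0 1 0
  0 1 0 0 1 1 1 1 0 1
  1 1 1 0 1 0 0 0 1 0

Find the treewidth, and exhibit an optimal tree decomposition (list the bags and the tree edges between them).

Every bag has size at most 3, so the width is 3 − 1 = 2 and tw(G) ≤ 2. On the other hand G contains the 3-clique {e, i, j}. A clique must lie in a single bag of any decomposition, so no decomposition can have width below 2. Hence tw(G) = 2 exactly.

Treewidth 2.
One optimal decomposition is:
Bags: B1 = {b, g, i}  B2 = {b, f, i}  B3 = {b, i, j}  B4 = {b, c, j}  B5 = {a, b, j}  B6 = {e, i, j}  B7 = {a, b, d}  B8 = {b, h, i}
Tree: B1–B2, B2–B3, B3–B4, B3–B5, B3–B6, B5–B7, B1–B8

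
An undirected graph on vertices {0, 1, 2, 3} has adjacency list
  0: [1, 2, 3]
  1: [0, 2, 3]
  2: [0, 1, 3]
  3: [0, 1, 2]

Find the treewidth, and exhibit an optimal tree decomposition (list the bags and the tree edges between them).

A single bag containing all 4 vertices is trivially a valid decomposition of width 3. On the other hand G contains the 4-clique {0, 1, 2, 3}. A clique must lie in a single bag of any decomposition, so no decomposition can have width below 3. Therefore the treewidth is 3.

Treewidth 3.
Bags: B1 = {0, 1, 2, 3}
Tree: (single bag)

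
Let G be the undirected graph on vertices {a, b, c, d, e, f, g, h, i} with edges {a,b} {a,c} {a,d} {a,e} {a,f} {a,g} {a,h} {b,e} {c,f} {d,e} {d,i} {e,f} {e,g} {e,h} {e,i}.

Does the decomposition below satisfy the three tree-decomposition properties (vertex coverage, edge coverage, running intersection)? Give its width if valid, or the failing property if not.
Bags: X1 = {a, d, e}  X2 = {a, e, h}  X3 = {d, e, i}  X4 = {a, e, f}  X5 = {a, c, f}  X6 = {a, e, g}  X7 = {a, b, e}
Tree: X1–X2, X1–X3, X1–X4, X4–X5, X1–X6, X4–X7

Checking the three conditions: (i) the bags cover all of {a, b, c, d, e, f, g, h, i}; (ii) for each edge, some bag contains both endpoints; (iii) the bags containing any fixed vertex form a subtree. All hold, so the decomposition is valid with width 3 − 1 = 2.

Yes; width 2.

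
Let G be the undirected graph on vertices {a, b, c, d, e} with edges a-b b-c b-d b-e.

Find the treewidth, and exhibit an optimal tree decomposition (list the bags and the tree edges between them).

Each bag holds 2 vertices, so the decomposition has width 1, which upper-bounds the treewidth. G has an edge, so its treewidth is at least 1. Therefore the treewidth is 1.

Treewidth 1.
One optimal decomposition is:
Bags: B1 = {a, b}  B2 = {b, d}  B3 = {b, e}  B4 = {b, c}
Tree: B1–B2, B1–B3, B1–B4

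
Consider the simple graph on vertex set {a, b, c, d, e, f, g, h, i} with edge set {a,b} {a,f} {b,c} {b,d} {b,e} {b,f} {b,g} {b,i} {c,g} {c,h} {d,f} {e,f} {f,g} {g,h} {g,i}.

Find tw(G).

2

A width-2 tree decomposition is:
Bags: B1 = {b, f, g}  B2 = {b, g, i}  B3 = {b, d, f}  B4 = {b, c, g}  B5 = {a, b, f}  B6 = {c, g, h}  B7 = {b, e, f}
Tree: B1–B2, B1–B3, B2–B4, B3–B5, B4–B6, B5–B7
Every bag has size at most 3, so the width is 3 − 1 = 2 and tw(G) ≤ 2. On the other hand G contains the 3-clique {c, g, h}. A clique must lie in a single bag of any decomposition, so no decomposition can have width below 2. Hence tw(G) = 2 exactly.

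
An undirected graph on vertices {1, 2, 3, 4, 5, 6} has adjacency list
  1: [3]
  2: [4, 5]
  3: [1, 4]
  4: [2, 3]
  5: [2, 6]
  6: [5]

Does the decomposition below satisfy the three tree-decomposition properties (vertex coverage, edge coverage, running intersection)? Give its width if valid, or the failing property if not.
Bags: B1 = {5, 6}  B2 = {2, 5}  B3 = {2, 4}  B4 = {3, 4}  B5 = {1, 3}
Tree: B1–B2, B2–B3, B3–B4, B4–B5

Checking the three conditions: (i) the bags cover all of {1, 2, 3, 4, 5, 6}; (ii) for each edge, some bag contains both endpoints; (iii) the bags containing any fixed vertex form a subtree. All hold, so the decomposition is valid with width 2 − 1 = 1.

Yes; width 1.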